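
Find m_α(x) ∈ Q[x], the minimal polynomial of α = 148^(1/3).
m_α(x) = x^3 - 148

α satisfies α^3 = 148, so x^3 - 148 annihilates α. By the rational root test, a rational root p/q (in lowest terms) of x^3 - 148 would satisfy p^3 = 148 q^3, forcing q = 1 and p^3 = 148; but 148 is not a perfect cube, contradiction. A monic cubic over Q with no rational root is irreducible (any nontrivial factorization would include a linear factor). Hence x^3 - 148 is the minimal polynomial of α, and in particular [Q(α):Q] = 3.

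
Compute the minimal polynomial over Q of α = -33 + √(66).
m_α(x) = x^2 + 66x + 1023

From α + 33 = √(66), squaring gives (α + 33)^2 = 66, i.e. α^2 + 66α + 1089 = 66, so α^2 + 66α + 1023 = 0. The discriminant of x^2 + 66x + 1023 is (66)^2 - 4·(1023) = 4356 - 4092 = 264, and 4·(66) is not a perfect square in Q since 66 is squarefree and ≠ 1. Hence x^2 + 66x + 1023 is irreducible over Q and is the minimal polynomial of α.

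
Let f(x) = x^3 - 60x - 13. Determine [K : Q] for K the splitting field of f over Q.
[K : Q] = 6

By the rational root test, any rational root of the monic integer polynomial f(x) = x^3 - 60x - 13 must be an integer dividing the constant term -13, i.e. one of ±{1, 13}. Evaluating: f(1) = -72, f(-1) = 46, f(13) = 1404, f(-13) = -1430; none is 0, so f has no rational root and is therefore irreducible over Q (a cubic with no linear factor over a field is irreducible). For an irreducible cubic, the Galois group is A_3 or S_3 according as the discriminant disc(f) = -4a^3 - 27b^2 = -4·(-60)^3 - 27·(-13)^2 = 859437 is or is not a square in Q. Here disc(f) = 859437 is not a perfect square in Q, so the Galois group of f over Q is not contained in A_3 and must be all of S_3. The splitting field has degree |S_3| = 6 over Q, so [K : Q] = 6.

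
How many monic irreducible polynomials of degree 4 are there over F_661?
There are 47724880830 monic irreducible polynomials of degree 4 over F_661

Each element of F_{661^4} that lies in no proper subfield is a root of exactly one monic irreducible of degree 4 over F_661, and each such polynomial has 4 distinct roots in F_{661^4}. By Möbius inversion the count is N_661(4) = (1/4) Σ_{d|4} μ(4/d) · 661^d = (1/4)(μ(4)·661^1 + μ(2)·661^2 + μ(1)·661^4) = 190899523320/4 = 47724880830.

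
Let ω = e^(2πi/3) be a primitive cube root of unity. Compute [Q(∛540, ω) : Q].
[Q(∛540, ω) : Q] = 6

[Q(∛540):Q] = 3 (min poly x^3 - 540, irreducible since 540 is not a perfect cube). [Q(ω):Q] = 2 (min poly x^2 + x + 1). Since Q(∛540) ⊂ R and ω ∉ R, we have ω ∉ Q(∛540), so x^2 + x + 1 remains irreducible over Q(∛540) and [Q(∛540, ω) : Q(∛540)] = 2. By the tower law, [Q(∛540, ω) : Q] = 3 · 2 = 6. (In fact Q(∛540, ω) is the splitting field of x^3 - 540 over Q.)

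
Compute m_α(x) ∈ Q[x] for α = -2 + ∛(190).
m_α(x) = x^3 + 6x^2 + 12x - 182

Set β = α + 2 = ∛(190), so β^3 = 190. Then (α + 2)^3 - 190 = 0, i.e. α is a root of g(x) = (x + 2)^3 - 190 = x^3 + 6x^2 + 12x - 182. Since g(x) = h(x + 2) where h(x) = x^3 - 190, and h is irreducible over Q (because 190 is not a perfect cube, so h has no rational root, and a monic cubic with no rational root is irreducible), g is also irreducible (irreducibility is preserved under the substitution x → x + 2). Hence m_α(x) = x^3 + 6x^2 + 12x - 182.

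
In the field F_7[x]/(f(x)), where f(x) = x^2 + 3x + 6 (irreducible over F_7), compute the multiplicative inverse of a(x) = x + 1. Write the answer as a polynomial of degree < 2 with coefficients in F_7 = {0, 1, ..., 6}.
a(x)^(-1) ≡ 5x + 3 (mod f(x))

Since f is irreducible over F_7, F_7[x]/(f) is a field and a(x) ≠ 0 has an inverse. Apply the extended Euclidean algorithm to f(x) and a(x) in F_7[x]: f(x) = (x + 2)·a(x) + (4). The last nonzero remainder is the constant 4 = gcd(f, a) in F_7. Back-substituting through the division chain expresses 4 = s(x)·a(x) + t(x)·f(x) with s(x) ≡ 6x + 5 (mod f), so (6x + 5)·a(x) ≡ 4 (mod f). Multiplying by 4^(-1) ≡ 2 in F_7 gives a(x)^(-1) ≡ 2·(6x + 5) ≡ 5x + 3 (mod f). Check: (x + 1)·(5x + 3) = 5x^2 + x + 3 ≡ 1 (mod x^2 + 3x + 6).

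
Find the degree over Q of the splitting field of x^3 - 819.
[K : Q] = 6

The roots of x^3 - 819 are ∛819, ω∛819, ω^2∛819 where ω = e^(2πi/3) is a primitive cube root of unity, so K = Q(∛819, ω). Now [Q(∛819):Q] = 3 (since 819 is not a perfect cube, x^3 - 819 is irreducible) and [Q(ω):Q] = 2. Both 2 and 3 divide [K:Q], and [K:Q] ≤ 3·2 = 6, so [K:Q] = 6. (Equivalently: Q(∛819) ⊂ R but ω ∉ R, so [K : Q(∛819)] = 2.)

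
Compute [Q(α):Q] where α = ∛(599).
[Q(α):Q] = 3

The minimal polynomial of α is x^3 - 599, irreducible over Q since 599 is not a perfect cube (so x^3 - 599 has no rational root). Hence [Q(α):Q] = deg(m_α) = 3.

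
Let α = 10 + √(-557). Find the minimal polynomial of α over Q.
m_α(x) = x^2 - 20x + 657

From α - 10 = √(-557), squaring gives (α - 10)^2 = -557, i.e. α^2 - 20α + 100 = -557, so α^2 - 20α + 657 = 0. The discriminant of x^2 - 20x + 657 is (-20)^2 - 4·(657) = 400 - 2628 = -2228, and 4·(-557) is not a perfect square in Q since -557 is squarefree and ≠ 1. Hence x^2 - 20x + 657 is irreducible over Q and is the minimal polynomial of α.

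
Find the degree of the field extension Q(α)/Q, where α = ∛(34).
[Q(α):Q] = 3

The minimal polynomial of α is x^3 - 34, irreducible over Q since 34 is not a perfect cube (so x^3 - 34 has no rational root). Hence [Q(α):Q] = deg(m_α) = 3.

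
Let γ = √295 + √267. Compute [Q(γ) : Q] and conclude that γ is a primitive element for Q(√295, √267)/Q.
[Q(γ) : Q] = 4 (equivalently, Q(γ) = Q(√295, √267))

Obviously Q(γ) ⊆ Q(√295, √267), and [Q(√295, √267):Q] = 4 (since 295, 267 are distinct squarefree integers > 1 with 78765 not a perfect square). To show equality we compute the minimal polynomial of γ. From γ = √295 + √267: γ^2 = 295 + 2√(78765) + 267 = 562 + 2√(78765), so γ^2 - 562 = 2√(78765); squaring, (γ^2 - 562)^2 = 4·78765, i.e. γ^4 - 1124γ^2 + 315844 - 315060 = 0, i.e. γ^4 - 1124γ^2 + 784 = 0. So γ is a root of x^4 - 1124x^2 + 784. This polynomial is irreducible over Q: it has no rational root (each ±√295 ± √267 is irrational), and any factorization into two quadratics over Q would force √(78765) ∈ Q (pairing opposite roots) or √295, √267 ∈ Q (other pairings), all impossible. Hence [Q(γ):Q] = 4 = [Q(√295, √267):Q], so Q(γ) = Q(√295, √267).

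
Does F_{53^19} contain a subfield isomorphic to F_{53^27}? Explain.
No: F_{53^27} is not a subfield of F_{53^19}

F_{p^m} embeds in F_{p^n} iff m | n. Here 27 ∤ 19 (since 19 = 0·27 + 19 with remainder 19 ≠ 0), so F_{53^27} is not a subfield of F_{53^19}. Equivalently: if it were, the tower law would give 27 = [F_{53^27}:F_53] dividing [F_{53^19}:F_53] = 19, contradiction.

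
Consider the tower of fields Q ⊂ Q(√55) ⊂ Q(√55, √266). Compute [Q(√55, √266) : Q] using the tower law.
[Q(√55, √266) : Q] = 4

[Q(√55):Q] = 2 (min poly x^2 - 55, irreducible since 55 is squarefree > 1). For the top step, suppose √266 ∈ Q(√55), say √266 = c + d√55 with c, d ∈ Q. Squaring: 266 = c^2 + 55d^2 + 2cd√55. Since √55 ∉ Q this forces 2cd = 0. If d = 0 then √266 = c ∈ Q, contradicting 266 squarefree > 1. If c = 0 then 266 = 55d^2, so 55·266 = (55d)^2 is a perfect square in Q — but 55·266 = 14630 is not a perfect square (since 55 and 266 are distinct squarefree integers). Contradiction. Hence √266 ∉ Q(√55), so x^2 - 266 stays irreducible over Q(√55) and [Q(√55, √266) : Q(√55)] = 2. By the tower law, [Q(√55, √266) : Q] = 2 · 2 = 4.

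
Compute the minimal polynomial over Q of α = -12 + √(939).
m_α(x) = x^2 + 24x - 795

From α + 12 = √(939), squaring gives (α + 12)^2 = 939, i.e. α^2 + 24α + 144 = 939, so α^2 + 24α - 795 = 0. The discriminant of x^2 + 24x - 795 is (24)^2 - 4·(-795) = 576 + 3180 = 3756, and 4·(939) is not a perfect square in Q since 939 is squarefree and ≠ 1. Hence x^2 + 24x - 795 is irreducible over Q and is the minimal polynomial of α.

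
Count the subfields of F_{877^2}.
F_{877^2} has 2 subfields

The subfields of F_{p^n} are exactly the fields F_{p^d} for d | n (each is the fixed field of the unique index-d subgroup of Gal(F_{p^n}/F_p) ≅ Z/nZ). The divisors of n = 2 are {1, 2}, giving 2 subfields: F_{877^1}, F_{877^2}.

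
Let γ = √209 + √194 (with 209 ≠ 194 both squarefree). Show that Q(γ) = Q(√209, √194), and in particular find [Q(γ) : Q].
[Q(γ) : Q] = 4 (equivalently, Q(γ) = Q(√209, √194))

Obviously Q(γ) ⊆ Q(√209, √194), and [Q(√209, √194):Q] = 4 (since 209, 194 are distinct squarefree integers > 1 with 40546 not a perfect square). To show equality we compute the minimal polynomial of γ. From γ = √209 + √194: γ^2 = 209 + 2√(40546) + 194 = 403 + 2√(40546), so γ^2 - 403 = 2√(40546); squaring, (γ^2 - 403)^2 = 4·40546, i.e. γ^4 - 806γ^2 + 162409 - 162184 = 0, i.e. γ^4 - 806γ^2 + 225 = 0. So γ is a root of x^4 - 806x^2 + 225. This polynomial is irreducible over Q: it has no rational root (each ±√209 ± √194 is irrational), and any factorization into two quadratics over Q would force √(40546) ∈ Q (pairing opposite roots) or √209, √194 ∈ Q (other pairings), all impossible. Hence [Q(γ):Q] = 4 = [Q(√209, √194):Q], so Q(γ) = Q(√209, √194).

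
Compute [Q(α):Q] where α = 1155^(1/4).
[Q(α):Q] = 4

α is a root of x^4 - 1155. By Eisenstein's criterion at the prime p = 3 (which divides the constant term 1155 but p^2 = 9 does not, since 1155 is squarefree), x^4 - 1155 is irreducible over Q. Hence [Q(α):Q] = 4.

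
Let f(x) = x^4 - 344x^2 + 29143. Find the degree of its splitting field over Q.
[K : Q] = 4

Solving the quadratic in x^2: x^2 = (344 ± √(344^2 - 4·29143))/2 = (344 ± √1764)/2 = (344 ± 42)/2, giving x^2 = 151 or x^2 = 193. So f(x) = (x^2 - 151)(x^2 - 193) and the roots of f are ±√151, ±√193. Hence the splitting field is K = Q(√151, √193). Since 151 and 193 are distinct squarefree integers > 1, their product 29143 is not a perfect square, so √193 ∉ Q(√151). By the tower law [K:Q] = [Q(√151,√193):Q(√151)] · [Q(√151):Q] = 2 · 2 = 4.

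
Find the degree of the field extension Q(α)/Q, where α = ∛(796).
[Q(α):Q] = 3

The minimal polynomial of α is x^3 - 796, irreducible over Q since 796 is not a perfect cube (so x^3 - 796 has no rational root). Hence [Q(α):Q] = deg(m_α) = 3.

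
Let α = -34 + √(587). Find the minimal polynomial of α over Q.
m_α(x) = x^2 + 68x + 569

From α + 34 = √(587), squaring gives (α + 34)^2 = 587, i.e. α^2 + 68α + 1156 = 587, so α^2 + 68α + 569 = 0. The discriminant of x^2 + 68x + 569 is (68)^2 - 4·(569) = 4624 - 2276 = 2348, and 4·(587) is not a perfect square in Q since 587 is squarefree and ≠ 1. Hence x^2 + 68x + 569 is irreducible over Q and is the minimal polynomial of α.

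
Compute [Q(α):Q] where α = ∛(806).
[Q(α):Q] = 3

The minimal polynomial of α is x^3 - 806, irreducible over Q since 806 is not a perfect cube (so x^3 - 806 has no rational root). Hence [Q(α):Q] = deg(m_α) = 3.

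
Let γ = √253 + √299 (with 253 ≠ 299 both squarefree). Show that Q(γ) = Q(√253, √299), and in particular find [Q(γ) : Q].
[Q(γ) : Q] = 4 (equivalently, Q(γ) = Q(√253, √299))

Obviously Q(γ) ⊆ Q(√253, √299), and [Q(√253, √299):Q] = 4 (since 253, 299 are distinct squarefree integers > 1 with 75647 not a perfect square). To show equality we compute the minimal polynomial of γ. From γ = √253 + √299: γ^2 = 253 + 2√(75647) + 299 = 552 + 2√(75647), so γ^2 - 552 = 2√(75647); squaring, (γ^2 - 552)^2 = 4·75647, i.e. γ^4 - 1104γ^2 + 304704 - 302588 = 0, i.e. γ^4 - 1104γ^2 + 2116 = 0. So γ is a root of x^4 - 1104x^2 + 2116. This polynomial is irreducible over Q: it has no rational root (each ±√253 ± √299 is irrational), and any factorization into two quadratics over Q would force √(75647) ∈ Q (pairing opposite roots) or √253, √299 ∈ Q (other pairings), all impossible. Hence [Q(γ):Q] = 4 = [Q(√253, √299):Q], so Q(γ) = Q(√253, √299).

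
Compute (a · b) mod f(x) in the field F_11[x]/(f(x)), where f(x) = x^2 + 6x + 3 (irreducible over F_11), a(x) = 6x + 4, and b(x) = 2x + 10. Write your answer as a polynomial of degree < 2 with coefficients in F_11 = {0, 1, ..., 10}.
a · b ≡ 7x + 4 (mod f(x))

Multiply in F_11[x]: a(x)·b(x) = (6x + 4)·(2x + 10) = x^2 + 2x + 7. This has degree ≥ 2, so divide by f(x) over F_11: x^2 + 2x + 7 = (1)·(x^2 + 6x + 3) + (7x + 4). Hence a·b ≡ 7x + 4 (mod f). (F_11[x]/(f) is a field with 11^2 = 121 elements since f is irreducible of degree 2.)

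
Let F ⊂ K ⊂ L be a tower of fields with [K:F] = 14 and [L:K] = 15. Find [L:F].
[L:F] = 210

The tower law says that for any tower of field extensions F ⊂ K ⊂ L with finite degrees, [L:F] = [L:K] · [K:F]. Here this gives [L:F] = 15 · 14 = 210.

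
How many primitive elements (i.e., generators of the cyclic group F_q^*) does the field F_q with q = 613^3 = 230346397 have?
There are φ(230346396) = 61938432 primitive elements

F_q^* is cyclic of order q - 1 = 230346396. A cyclic group of order m has exactly φ(m) generators. Here m = 230346396 = 2^2 · 3^3 · 7 · 17 · 17923, so the number of primitive elements is φ(230346396) = 61938432.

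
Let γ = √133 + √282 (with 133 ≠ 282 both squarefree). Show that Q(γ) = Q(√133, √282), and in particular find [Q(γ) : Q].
[Q(γ) : Q] = 4 (equivalently, Q(γ) = Q(√133, √282))

Obviously Q(γ) ⊆ Q(√133, √282), and [Q(√133, √282):Q] = 4 (since 133, 282 are distinct squarefree integers > 1 with 37506 not a perfect square). To show equality we compute the minimal polynomial of γ. From γ = √133 + √282: γ^2 = 133 + 2√(37506) + 282 = 415 + 2√(37506), so γ^2 - 415 = 2√(37506); squaring, (γ^2 - 415)^2 = 4·37506, i.e. γ^4 - 830γ^2 + 172225 - 150024 = 0, i.e. γ^4 - 830γ^2 + 22201 = 0. So γ is a root of x^4 - 830x^2 + 22201. This polynomial is irreducible over Q: it has no rational root (each ±√133 ± √282 is irrational), and any factorization into two quadratics over Q would force √(37506) ∈ Q (pairing opposite roots) or √133, √282 ∈ Q (other pairings), all impossible. Hence [Q(γ):Q] = 4 = [Q(√133, √282):Q], so Q(γ) = Q(√133, √282).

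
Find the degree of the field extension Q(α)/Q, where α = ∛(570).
[Q(α):Q] = 3

The minimal polynomial of α is x^3 - 570, irreducible over Q since 570 is not a perfect cube (so x^3 - 570 has no rational root). Hence [Q(α):Q] = deg(m_α) = 3.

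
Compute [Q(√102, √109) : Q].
[Q(√102, √109) : Q] = 4

[Q(√102):Q] = 2 (min poly x^2 - 102, irreducible since 102 is squarefree > 1). For the top step, suppose √109 ∈ Q(√102), say √109 = c + d√102 with c, d ∈ Q. Squaring: 109 = c^2 + 102d^2 + 2cd√102. Since √102 ∉ Q this forces 2cd = 0. If d = 0 then √109 = c ∈ Q, contradicting 109 squarefree > 1. If c = 0 then 109 = 102d^2, so 102·109 = (102d)^2 is a perfect square in Q — but 102·109 = 11118 is not a perfect square (since 102 and 109 are distinct squarefree integers). Contradiction. Hence √109 ∉ Q(√102), so x^2 - 109 stays irreducible over Q(√102) and [Q(√102, √109) : Q(√102)] = 2. By the tower law, [Q(√102, √109) : Q] = 2 · 2 = 4.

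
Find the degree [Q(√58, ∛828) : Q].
[Q(√58, ∛828) : Q] = 6

Let L = Q(√58, ∛828). Since Q(√58) ⊂ L and [Q(√58):Q] = 2, the tower law gives 2 | [L:Q]. Likewise Q(∛828) ⊂ L with [Q(∛828):Q] = 3 (because 828 is not a perfect cube), so 3 | [L:Q]. As gcd(2,3) = 1, [L:Q] is divisible by 6. Conversely L is generated over Q by √58 and ∛828, so [L:Q] ≤ 2·3 = 6. Therefore [Q(√58, ∛828) : Q] = 6.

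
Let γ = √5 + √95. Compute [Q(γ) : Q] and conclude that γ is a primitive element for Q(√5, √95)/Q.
[Q(γ) : Q] = 4 (equivalently, Q(γ) = Q(√5, √95))

Obviously Q(γ) ⊆ Q(√5, √95), and [Q(√5, √95):Q] = 4 (since 5, 95 are distinct squarefree integers > 1 with 475 not a perfect square). To show equality we compute the minimal polynomial of γ. From γ = √5 + √95: γ^2 = 5 + 2√(475) + 95 = 100 + 2√(475), so γ^2 - 100 = 2√(475); squaring, (γ^2 - 100)^2 = 4·475, i.e. γ^4 - 200γ^2 + 10000 - 1900 = 0, i.e. γ^4 - 200γ^2 + 8100 = 0. So γ is a root of x^4 - 200x^2 + 8100. This polynomial is irreducible over Q: it has no rational root (each ±√5 ± √95 is irrational), and any factorization into two quadratics over Q would force √(475) ∈ Q (pairing opposite roots) or √5, √95 ∈ Q (other pairings), all impossible. Hence [Q(γ):Q] = 4 = [Q(√5, √95):Q], so Q(γ) = Q(√5, √95).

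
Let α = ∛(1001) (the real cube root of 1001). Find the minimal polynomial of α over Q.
m_α(x) = x^3 - 1001

α satisfies α^3 = 1001, so x^3 - 1001 annihilates α. By the rational root test, a rational root p/q (in lowest terms) of x^3 - 1001 would satisfy p^3 = 1001 q^3, forcing q = 1 and p^3 = 1001; but 1001 is not a perfect cube, contradiction. A monic cubic over Q with no rational root is irreducible (any nontrivial factorization would include a linear factor). Hence x^3 - 1001 is the minimal polynomial of α, and in particular [Q(α):Q] = 3.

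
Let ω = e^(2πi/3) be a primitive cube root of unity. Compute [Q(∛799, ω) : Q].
[Q(∛799, ω) : Q] = 6

[Q(∛799):Q] = 3 (min poly x^3 - 799, irreducible since 799 is not a perfect cube). [Q(ω):Q] = 2 (min poly x^2 + x + 1). Since Q(∛799) ⊂ R and ω ∉ R, we have ω ∉ Q(∛799), so x^2 + x + 1 remains irreducible over Q(∛799) and [Q(∛799, ω) : Q(∛799)] = 2. By the tower law, [Q(∛799, ω) : Q] = 3 · 2 = 6. (In fact Q(∛799, ω) is the splitting field of x^3 - 799 over Q.)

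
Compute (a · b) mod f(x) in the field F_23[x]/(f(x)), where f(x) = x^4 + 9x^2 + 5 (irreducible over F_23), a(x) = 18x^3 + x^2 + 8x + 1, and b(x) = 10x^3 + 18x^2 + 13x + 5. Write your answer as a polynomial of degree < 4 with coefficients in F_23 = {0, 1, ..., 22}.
a · b ≡ 11x^3 + 9x^2 + 16x + 5 (mod f(x))

Multiply in F_23[x]: a(x)·b(x) = (18x^3 + x^2 + 8x + 1)·(10x^3 + 18x^2 + 13x + 5) = 19x^6 + 12x^5 + 10x^4 + 4x^3 + 12x^2 + 7x + 5. This has degree ≥ 4, so divide by f(x) over F_23: 19x^6 + 12x^5 + 10x^4 + 4x^3 + 12x^2 + 7x + 5 = (19x^2 + 12x)·(x^4 + 9x^2 + 5) + (11x^3 + 9x^2 + 16x + 5). Hence a·b ≡ 11x^3 + 9x^2 + 16x + 5 (mod f). (F_23[x]/(f) is a field with 23^4 = 279841 elements since f is irreducible of degree 4.)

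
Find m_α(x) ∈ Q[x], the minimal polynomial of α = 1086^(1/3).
m_α(x) = x^3 - 1086

α satisfies α^3 = 1086, so x^3 - 1086 annihilates α. By the rational root test, a rational root p/q (in lowest terms) of x^3 - 1086 would satisfy p^3 = 1086 q^3, forcing q = 1 and p^3 = 1086; but 1086 is not a perfect cube, contradiction. A monic cubic over Q with no rational root is irreducible (any nontrivial factorization would include a linear factor). Hence x^3 - 1086 is the minimal polynomial of α, and in particular [Q(α):Q] = 3.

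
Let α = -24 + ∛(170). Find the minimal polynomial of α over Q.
m_α(x) = x^3 + 72x^2 + 1728x + 13654

Set β = α + 24 = ∛(170), so β^3 = 170. Then (α + 24)^3 - 170 = 0, i.e. α is a root of g(x) = (x + 24)^3 - 170 = x^3 + 72x^2 + 1728x + 13654. Since g(x) = h(x + 24) where h(x) = x^3 - 170, and h is irreducible over Q (because 170 is not a perfect cube, so h has no rational root, and a monic cubic with no rational root is irreducible), g is also irreducible (irreducibility is preserved under the substitution x → x + 24). Hence m_α(x) = x^3 + 72x^2 + 1728x + 13654.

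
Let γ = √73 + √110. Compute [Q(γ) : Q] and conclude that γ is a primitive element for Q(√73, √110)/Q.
[Q(γ) : Q] = 4 (equivalently, Q(γ) = Q(√73, √110))

Obviously Q(γ) ⊆ Q(√73, √110), and [Q(√73, √110):Q] = 4 (since 73, 110 are distinct squarefree integers > 1 with 8030 not a perfect square). To show equality we compute the minimal polynomial of γ. From γ = √73 + √110: γ^2 = 73 + 2√(8030) + 110 = 183 + 2√(8030), so γ^2 - 183 = 2√(8030); squaring, (γ^2 - 183)^2 = 4·8030, i.e. γ^4 - 366γ^2 + 33489 - 32120 = 0, i.e. γ^4 - 366γ^2 + 1369 = 0. So γ is a root of x^4 - 366x^2 + 1369. This polynomial is irreducible over Q: it has no rational root (each ±√73 ± √110 is irrational), and any factorization into two quadratics over Q would force √(8030) ∈ Q (pairing opposite roots) or √73, √110 ∈ Q (other pairings), all impossible. Hence [Q(γ):Q] = 4 = [Q(√73, √110):Q], so Q(γ) = Q(√73, √110).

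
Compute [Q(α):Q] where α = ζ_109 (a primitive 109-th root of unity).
[Q(α):Q] = 108

The minimal polynomial of ζ_109 over Q is the 109-th cyclotomic polynomial Φ_109(x), which is irreducible over Q and has degree φ(109) = 108. Hence [Q(α):Q] = φ(109) = 108.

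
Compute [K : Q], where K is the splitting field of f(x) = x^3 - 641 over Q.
[K : Q] = 6

The roots of x^3 - 641 are ∛641, ω∛641, ω^2∛641 where ω = e^(2πi/3) is a primitive cube root of unity, so K = Q(∛641, ω). Now [Q(∛641):Q] = 3 (since 641 is not a perfect cube, x^3 - 641 is irreducible) and [Q(ω):Q] = 2. Both 2 and 3 divide [K:Q], and [K:Q] ≤ 3·2 = 6, so [K:Q] = 6. (Equivalently: Q(∛641) ⊂ R but ω ∉ R, so [K : Q(∛641)] = 2.)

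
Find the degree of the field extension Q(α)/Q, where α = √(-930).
[Q(α):Q] = 2

[Q(α):Q] equals the degree of the minimal polynomial of α. Here α^2 = -930 and x^2 + 930 is irreducible (d = -930 is squarefree, ≠ 1, hence not a square), so deg(m_α) = 2. Thus [Q(α):Q] = 2.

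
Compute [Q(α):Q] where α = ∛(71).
[Q(α):Q] = 3

The minimal polynomial of α is x^3 - 71, irreducible over Q since 71 is not a perfect cube (so x^3 - 71 has no rational root). Hence [Q(α):Q] = deg(m_α) = 3.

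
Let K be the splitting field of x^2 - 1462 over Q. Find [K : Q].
[K : Q] = 2

f(x) = x^2 - 1462 factors as (x - √1462)(x + √1462). The splitting field is K = Q(√1462). Since 1462 is squarefree and > 1, it is not a perfect square, so x^2 - 1462 is irreducible over Q and [Q(√1462) : Q] = 2. Hence [K : Q] = 2.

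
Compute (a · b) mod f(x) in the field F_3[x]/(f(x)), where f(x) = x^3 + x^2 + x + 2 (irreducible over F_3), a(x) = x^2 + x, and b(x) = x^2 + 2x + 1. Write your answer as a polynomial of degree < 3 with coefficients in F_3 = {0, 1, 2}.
a · b ≡ 2 (mod f(x))

Multiply in F_3[x]: a(x)·b(x) = (x^2 + x)·(x^2 + 2x + 1) = x^4 + x. This has degree ≥ 3, so divide by f(x) over F_3: x^4 + x = (x + 2)·(x^3 + x^2 + x + 2) + (2). Hence a·b ≡ 2 (mod f). (F_3[x]/(f) is a field with 3^3 = 27 elements since f is irreducible of degree 3.)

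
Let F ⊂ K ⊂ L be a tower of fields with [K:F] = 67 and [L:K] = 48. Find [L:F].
[L:F] = 3216

The tower law says that for any tower of field extensions F ⊂ K ⊂ L with finite degrees, [L:F] = [L:K] · [K:F]. Here this gives [L:F] = 48 · 67 = 3216.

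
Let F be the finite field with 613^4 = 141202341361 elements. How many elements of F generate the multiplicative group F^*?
There are φ(141202341360) = 34608218112 primitive elements

F_q^* is cyclic of order q - 1 = 141202341360. A cyclic group of order m has exactly φ(m) generators. Here m = 141202341360 = 2^4 · 3^2 · 5 · 17 · 53 · 307 · 709, so the number of primitive elements is φ(141202341360) = 34608218112.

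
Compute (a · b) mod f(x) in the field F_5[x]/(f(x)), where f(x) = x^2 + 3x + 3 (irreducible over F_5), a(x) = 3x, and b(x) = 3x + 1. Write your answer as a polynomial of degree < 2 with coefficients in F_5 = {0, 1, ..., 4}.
a · b ≡ x + 3 (mod f(x))

Multiply in F_5[x]: a(x)·b(x) = (3x)·(3x + 1) = 4x^2 + 3x. This has degree ≥ 2, so divide by f(x) over F_5: 4x^2 + 3x = (4)·(x^2 + 3x + 3) + (x + 3). Hence a·b ≡ x + 3 (mod f). (F_5[x]/(f) is a field with 5^2 = 25 elements since f is irreducible of degree 2.)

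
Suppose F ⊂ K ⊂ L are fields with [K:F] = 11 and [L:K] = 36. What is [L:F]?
[L:F] = 396

The tower law says that for any tower of field extensions F ⊂ K ⊂ L with finite degrees, [L:F] = [L:K] · [K:F]. Here this gives [L:F] = 36 · 11 = 396.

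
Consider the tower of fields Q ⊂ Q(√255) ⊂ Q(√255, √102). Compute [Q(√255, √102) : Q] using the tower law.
[Q(√255, √102) : Q] = 4

[Q(√255):Q] = 2 (min poly x^2 - 255, irreducible since 255 is squarefree > 1). For the top step, suppose √102 ∈ Q(√255), say √102 = c + d√255 with c, d ∈ Q. Squaring: 102 = c^2 + 255d^2 + 2cd√255. Since √255 ∉ Q this forces 2cd = 0. If d = 0 then √102 = c ∈ Q, contradicting 102 squarefree > 1. If c = 0 then 102 = 255d^2, so 255·102 = (255d)^2 is a perfect square in Q — but 255·102 = 26010 is not a perfect square (since 255 and 102 are distinct squarefree integers). Contradiction. Hence √102 ∉ Q(√255), so x^2 - 102 stays irreducible over Q(√255) and [Q(√255, √102) : Q(√255)] = 2. By the tower law, [Q(√255, √102) : Q] = 2 · 2 = 4.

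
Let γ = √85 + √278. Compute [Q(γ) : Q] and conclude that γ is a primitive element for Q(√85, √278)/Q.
[Q(γ) : Q] = 4 (equivalently, Q(γ) = Q(√85, √278))

Obviously Q(γ) ⊆ Q(√85, √278), and [Q(√85, √278):Q] = 4 (since 85, 278 are distinct squarefree integers > 1 with 23630 not a perfect square). To show equality we compute the minimal polynomial of γ. From γ = √85 + √278: γ^2 = 85 + 2√(23630) + 278 = 363 + 2√(23630), so γ^2 - 363 = 2√(23630); squaring, (γ^2 - 363)^2 = 4·23630, i.e. γ^4 - 726γ^2 + 131769 - 94520 = 0, i.e. γ^4 - 726γ^2 + 37249 = 0. So γ is a root of x^4 - 726x^2 + 37249. This polynomial is irreducible over Q: it has no rational root (each ±√85 ± √278 is irrational), and any factorization into two quadratics over Q would force √(23630) ∈ Q (pairing opposite roots) or √85, √278 ∈ Q (other pairings), all impossible. Hence [Q(γ):Q] = 4 = [Q(√85, √278):Q], so Q(γ) = Q(√85, √278).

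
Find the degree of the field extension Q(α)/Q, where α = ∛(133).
[Q(α):Q] = 3

The minimal polynomial of α is x^3 - 133, irreducible over Q since 133 is not a perfect cube (so x^3 - 133 has no rational root). Hence [Q(α):Q] = deg(m_α) = 3.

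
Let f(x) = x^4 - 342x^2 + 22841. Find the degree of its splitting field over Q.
[K : Q] = 4

Solving the quadratic in x^2: x^2 = (342 ± √(342^2 - 4·22841))/2 = (342 ± √25600)/2 = (342 ± 160)/2, giving x^2 = 251 or x^2 = 91. So f(x) = (x^2 - 251)(x^2 - 91) and the roots of f are ±√251, ±√91. Hence the splitting field is K = Q(√251, √91). Since 251 and 91 are distinct squarefree integers > 1, their product 22841 is not a perfect square, so √91 ∉ Q(√251). By the tower law [K:Q] = [Q(√251,√91):Q(√251)] · [Q(√251):Q] = 2 · 2 = 4.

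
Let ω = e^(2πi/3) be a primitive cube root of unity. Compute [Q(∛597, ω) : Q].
[Q(∛597, ω) : Q] = 6

[Q(∛597):Q] = 3 (min poly x^3 - 597, irreducible since 597 is not a perfect cube). [Q(ω):Q] = 2 (min poly x^2 + x + 1). Since Q(∛597) ⊂ R and ω ∉ R, we have ω ∉ Q(∛597), so x^2 + x + 1 remains irreducible over Q(∛597) and [Q(∛597, ω) : Q(∛597)] = 2. By the tower law, [Q(∛597, ω) : Q] = 3 · 2 = 6. (In fact Q(∛597, ω) is the splitting field of x^3 - 597 over Q.)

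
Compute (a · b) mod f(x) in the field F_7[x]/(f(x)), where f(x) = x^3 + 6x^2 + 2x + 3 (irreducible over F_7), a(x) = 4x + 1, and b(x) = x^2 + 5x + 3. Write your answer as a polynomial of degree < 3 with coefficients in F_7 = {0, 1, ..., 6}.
a · b ≡ 4x^2 + 2x + 5 (mod f(x))

Multiply in F_7[x]: a(x)·b(x) = (4x + 1)·(x^2 + 5x + 3) = 4x^3 + 3x + 3. This has degree ≥ 3, so divide by f(x) over F_7: 4x^3 + 3x + 3 = (4)·(x^3 + 6x^2 + 2x + 3) + (4x^2 + 2x + 5). Hence a·b ≡ 4x^2 + 2x + 5 (mod f). (F_7[x]/(f) is a field with 7^3 = 343 elements since f is irreducible of degree 3.)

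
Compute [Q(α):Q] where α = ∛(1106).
[Q(α):Q] = 3

The minimal polynomial of α is x^3 - 1106, irreducible over Q since 1106 is not a perfect cube (so x^3 - 1106 has no rational root). Hence [Q(α):Q] = deg(m_α) = 3.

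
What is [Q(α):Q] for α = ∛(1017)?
[Q(α):Q] = 3

The minimal polynomial of α is x^3 - 1017, irreducible over Q since 1017 is not a perfect cube (so x^3 - 1017 has no rational root). Hence [Q(α):Q] = deg(m_α) = 3.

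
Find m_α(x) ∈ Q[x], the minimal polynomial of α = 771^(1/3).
m_α(x) = x^3 - 771

α satisfies α^3 = 771, so x^3 - 771 annihilates α. By the rational root test, a rational root p/q (in lowest terms) of x^3 - 771 would satisfy p^3 = 771 q^3, forcing q = 1 and p^3 = 771; but 771 is not a perfect cube, contradiction. A monic cubic over Q with no rational root is irreducible (any nontrivial factorization would include a linear factor). Hence x^3 - 771 is the minimal polynomial of α, and in particular [Q(α):Q] = 3.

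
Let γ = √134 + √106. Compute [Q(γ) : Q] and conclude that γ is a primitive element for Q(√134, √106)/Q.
[Q(γ) : Q] = 4 (equivalently, Q(γ) = Q(√134, √106))

Obviously Q(γ) ⊆ Q(√134, √106), and [Q(√134, √106):Q] = 4 (since 134, 106 are distinct squarefree integers > 1 with 14204 not a perfect square). To show equality we compute the minimal polynomial of γ. From γ = √134 + √106: γ^2 = 134 + 2√(14204) + 106 = 240 + 2√(14204), so γ^2 - 240 = 2√(14204); squaring, (γ^2 - 240)^2 = 4·14204, i.e. γ^4 - 480γ^2 + 57600 - 56816 = 0, i.e. γ^4 - 480γ^2 + 784 = 0. So γ is a root of x^4 - 480x^2 + 784. This polynomial is irreducible over Q: it has no rational root (each ±√134 ± √106 is irrational), and any factorization into two quadratics over Q would force √(14204) ∈ Q (pairing opposite roots) or √134, √106 ∈ Q (other pairings), all impossible. Hence [Q(γ):Q] = 4 = [Q(√134, √106):Q], so Q(γ) = Q(√134, √106).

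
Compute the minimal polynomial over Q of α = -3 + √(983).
m_α(x) = x^2 + 6x - 974

From α + 3 = √(983), squaring gives (α + 3)^2 = 983, i.e. α^2 + 6α + 9 = 983, so α^2 + 6α - 974 = 0. The discriminant of x^2 + 6x - 974 is (6)^2 - 4·(-974) = 36 + 3896 = 3932, and 4·(983) is not a perfect square in Q since 983 is squarefree and ≠ 1. Hence x^2 + 6x - 974 is irreducible over Q and is the minimal polynomial of α.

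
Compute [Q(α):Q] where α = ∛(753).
[Q(α):Q] = 3

The minimal polynomial of α is x^3 - 753, irreducible over Q since 753 is not a perfect cube (so x^3 - 753 has no rational root). Hence [Q(α):Q] = deg(m_α) = 3.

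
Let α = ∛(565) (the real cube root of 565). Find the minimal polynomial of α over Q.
m_α(x) = x^3 - 565

α satisfies α^3 = 565, so x^3 - 565 annihilates α. By the rational root test, a rational root p/q (in lowest terms) of x^3 - 565 would satisfy p^3 = 565 q^3, forcing q = 1 and p^3 = 565; but 565 is not a perfect cube, contradiction. A monic cubic over Q with no rational root is irreducible (any nontrivial factorization would include a linear factor). Hence x^3 - 565 is the minimal polynomial of α, and in particular [Q(α):Q] = 3.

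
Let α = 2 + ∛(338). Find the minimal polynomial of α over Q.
m_α(x) = x^3 - 6x^2 + 12x - 346

Set β = α - 2 = ∛(338), so β^3 = 338. Then (α - 2)^3 - 338 = 0, i.e. α is a root of g(x) = (x - 2)^3 - 338 = x^3 - 6x^2 + 12x - 346. Since g(x) = h(x - 2) where h(x) = x^3 - 338, and h is irreducible over Q (because 338 is not a perfect cube, so h has no rational root, and a monic cubic with no rational root is irreducible), g is also irreducible (irreducibility is preserved under the substitution x → x - 2). Hence m_α(x) = x^3 - 6x^2 + 12x - 346.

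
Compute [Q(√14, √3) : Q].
[Q(√14, √3) : Q] = 4

[Q(√14):Q] = 2 (min poly x^2 - 14, irreducible since 14 is squarefree > 1). For the top step, suppose √3 ∈ Q(√14), say √3 = c + d√14 with c, d ∈ Q. Squaring: 3 = c^2 + 14d^2 + 2cd√14. Since √14 ∉ Q this forces 2cd = 0. If d = 0 then √3 = c ∈ Q, contradicting 3 squarefree > 1. If c = 0 then 3 = 14d^2, so 14·3 = (14d)^2 is a perfect square in Q — but 14·3 = 42 is not a perfect square (since 14 and 3 are distinct squarefree integers). Contradiction. Hence √3 ∉ Q(√14), so x^2 - 3 stays irreducible over Q(√14) and [Q(√14, √3) : Q(√14)] = 2. By the tower law, [Q(√14, √3) : Q] = 2 · 2 = 4.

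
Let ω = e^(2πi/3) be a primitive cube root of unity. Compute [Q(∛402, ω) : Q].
[Q(∛402, ω) : Q] = 6

[Q(∛402):Q] = 3 (min poly x^3 - 402, irreducible since 402 is not a perfect cube). [Q(ω):Q] = 2 (min poly x^2 + x + 1). Since Q(∛402) ⊂ R and ω ∉ R, we have ω ∉ Q(∛402), so x^2 + x + 1 remains irreducible over Q(∛402) and [Q(∛402, ω) : Q(∛402)] = 2. By the tower law, [Q(∛402, ω) : Q] = 3 · 2 = 6. (In fact Q(∛402, ω) is the splitting field of x^3 - 402 over Q.)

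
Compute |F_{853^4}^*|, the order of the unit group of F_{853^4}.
|F_{853^4}^*| = 529414856880

F_{853^4} has 853^4 = 529414856881 elements; its multiplicative group consists of all nonzero elements, so |F_{853^4}^*| = 529414856881 - 1 = 529414856880. (It is cyclic since any finite subgroup of the multiplicative group of a field is cyclic.)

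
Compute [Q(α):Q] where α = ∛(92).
[Q(α):Q] = 3

The minimal polynomial of α is x^3 - 92, irreducible over Q since 92 is not a perfect cube (so x^3 - 92 has no rational root). Hence [Q(α):Q] = deg(m_α) = 3.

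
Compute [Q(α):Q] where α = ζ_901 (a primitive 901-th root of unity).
[Q(α):Q] = 832

The minimal polynomial of ζ_901 over Q is the 901-th cyclotomic polynomial Φ_901(x), which is irreducible over Q and has degree φ(901) = 832. Hence [Q(α):Q] = φ(901) = 832.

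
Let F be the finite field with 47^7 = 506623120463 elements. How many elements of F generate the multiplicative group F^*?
There are φ(506623120462) = 236663175672 primitive elements

F_q^* is cyclic of order q - 1 = 506623120462. A cyclic group of order m has exactly φ(m) generators. Here m = 506623120462 = 2 · 23 · 43 · 256128979, so the number of primitive elements is φ(506623120462) = 236663175672.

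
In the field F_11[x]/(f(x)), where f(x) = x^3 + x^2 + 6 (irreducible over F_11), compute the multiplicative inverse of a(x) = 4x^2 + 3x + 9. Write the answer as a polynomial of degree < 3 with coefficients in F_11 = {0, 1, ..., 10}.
a(x)^(-1) ≡ 7x^2 + 4x (mod f(x))

Since f is irreducible over F_11, F_11[x]/(f) is a field and a(x) ≠ 0 has an inverse. Apply the extended Euclidean algorithm to f(x) and a(x) in F_11[x]: f(x) = (3x + 9)·a(x) + (x + 2);  a(x) = (4x + 6)·(x + 2) + (8). The last nonzero remainder is the constant 8 = gcd(f, a) in F_11. Back-substituting through the division chain expresses 8 = s(x)·a(x) + t(x)·f(x) with s(x) ≡ x^2 + 10x (mod f), so (x^2 + 10x)·a(x) ≡ 8 (mod f). Multiplying by 8^(-1) ≡ 7 in F_11 gives a(x)^(-1) ≡ 7·(x^2 + 10x) ≡ 7x^2 + 4x (mod f). Check: (4x^2 + 3x + 9)·(7x^2 + 4x) = 6x^4 + 4x^3 + 9x^2 + 3x ≡ 1 (mod x^3 + x^2 + 6).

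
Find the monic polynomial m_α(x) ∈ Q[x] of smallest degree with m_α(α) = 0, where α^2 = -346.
m_α(x) = x^2 + 346

α satisfies α^2 + 346 = 0, so x^2 + 346 annihilates α. Since d = -346 is squarefree and ≠ 1, it is not a perfect square in Q, so x^2 + 346 has no rational root and is therefore irreducible over Q (a degree-2 polynomial over a field is irreducible iff it has no root). Hence m_α(x) = x^2 + 346.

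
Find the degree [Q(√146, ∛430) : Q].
[Q(√146, ∛430) : Q] = 6

Let L = Q(√146, ∛430). Since Q(√146) ⊂ L and [Q(√146):Q] = 2, the tower law gives 2 | [L:Q]. Likewise Q(∛430) ⊂ L with [Q(∛430):Q] = 3 (because 430 is not a perfect cube), so 3 | [L:Q]. As gcd(2,3) = 1, [L:Q] is divisible by 6. Conversely L is generated over Q by √146 and ∛430, so [L:Q] ≤ 2·3 = 6. Therefore [Q(√146, ∛430) : Q] = 6.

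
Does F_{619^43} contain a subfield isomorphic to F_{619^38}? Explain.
No: F_{619^38} is not a subfield of F_{619^43}

F_{p^m} embeds in F_{p^n} iff m | n. Here 38 ∤ 43 (since 43 = 1·38 + 5 with remainder 5 ≠ 0), so F_{619^38} is not a subfield of F_{619^43}. Equivalently: if it were, the tower law would give 38 = [F_{619^38}:F_619] dividing [F_{619^43}:F_619] = 43, contradiction.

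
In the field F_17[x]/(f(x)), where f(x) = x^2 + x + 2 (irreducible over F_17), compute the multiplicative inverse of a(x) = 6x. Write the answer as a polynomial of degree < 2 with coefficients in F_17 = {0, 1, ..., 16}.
a(x)^(-1) ≡ 7x + 7 (mod f(x))

Since f is irreducible over F_17, F_17[x]/(f) is a field and a(x) ≠ 0 has an inverse. Apply the extended Euclidean algorithm to f(x) and a(x) in F_17[x]: f(x) = (3x + 3)·a(x) + (2). The last nonzero remainder is the constant 2 = gcd(f, a) in F_17. Back-substituting through the division chain expresses 2 = s(x)·a(x) + t(x)·f(x) with s(x) ≡ 14x + 14 (mod f), so (14x + 14)·a(x) ≡ 2 (mod f). Multiplying by 2^(-1) ≡ 9 in F_17 gives a(x)^(-1) ≡ 9·(14x + 14) ≡ 7x + 7 (mod f). Check: (6x)·(7x + 7) = 8x^2 + 8x ≡ 1 (mod x^2 + x + 2).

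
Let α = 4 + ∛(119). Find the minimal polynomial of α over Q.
m_α(x) = x^3 - 12x^2 + 48x - 183

Set β = α - 4 = ∛(119), so β^3 = 119. Then (α - 4)^3 - 119 = 0, i.e. α is a root of g(x) = (x - 4)^3 - 119 = x^3 - 12x^2 + 48x - 183. Since g(x) = h(x - 4) where h(x) = x^3 - 119, and h is irreducible over Q (because 119 is not a perfect cube, so h has no rational root, and a monic cubic with no rational root is irreducible), g is also irreducible (irreducibility is preserved under the substitution x → x - 4). Hence m_α(x) = x^3 - 12x^2 + 48x - 183.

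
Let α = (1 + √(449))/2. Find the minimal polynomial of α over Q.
m_α(x) = x^2 - x - 112

From 2α - 1 = √(449), squaring gives (2α - 1)^2 = 449, i.e. 4α^2 - 4α + 1 = 449, so α^2 - α + (1 - 449)/4 = 0. Since 449 ≡ 1 (mod 4), (1 - 449)/4 = -112 ∈ Z. The polynomial x^2 - x - 112 has discriminant 1 - 4·(-112) = 449, which is not a perfect square in Q (d = 449 is squarefree and ≠ 1), so x^2 - x - 112 is irreducible over Q. It is the minimal polynomial of α.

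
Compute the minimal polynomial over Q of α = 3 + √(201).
m_α(x) = x^2 - 6x - 192

From α - 3 = √(201), squaring gives (α - 3)^2 = 201, i.e. α^2 - 6α + 9 = 201, so α^2 - 6α - 192 = 0. The discriminant of x^2 - 6x - 192 is (-6)^2 - 4·(-192) = 36 + 768 = 804, and 4·(201) is not a perfect square in Q since 201 is squarefree and ≠ 1. Hence x^2 - 6x - 192 is irreducible over Q and is the minimal polynomial of α.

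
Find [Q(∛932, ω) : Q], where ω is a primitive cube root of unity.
[Q(∛932, ω) : Q] = 6

[Q(∛932):Q] = 3 (min poly x^3 - 932, irreducible since 932 is not a perfect cube). [Q(ω):Q] = 2 (min poly x^2 + x + 1). Since Q(∛932) ⊂ R and ω ∉ R, we have ω ∉ Q(∛932), so x^2 + x + 1 remains irreducible over Q(∛932) and [Q(∛932, ω) : Q(∛932)] = 2. By the tower law, [Q(∛932, ω) : Q] = 3 · 2 = 6. (In fact Q(∛932, ω) is the splitting field of x^3 - 932 over Q.)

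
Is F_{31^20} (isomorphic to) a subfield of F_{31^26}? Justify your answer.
No: F_{31^20} is not a subfield of F_{31^26}

F_{p^m} embeds in F_{p^n} iff m | n. Here 20 ∤ 26 (since 26 = 1·20 + 6 with remainder 6 ≠ 0), so F_{31^20} is not a subfield of F_{31^26}. Equivalently: if it were, the tower law would give 20 = [F_{31^20}:F_31] dividing [F_{31^26}:F_31] = 26, contradiction.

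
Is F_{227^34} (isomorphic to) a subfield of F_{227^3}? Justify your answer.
No: F_{227^34} is not a subfield of F_{227^3}

F_{p^m} embeds in F_{p^n} iff m | n. Here 34 ∤ 3 (since 3 = 0·34 + 3 with remainder 3 ≠ 0), so F_{227^34} is not a subfield of F_{227^3}. Equivalently: if it were, the tower law would give 34 = [F_{227^34}:F_227] dividing [F_{227^3}:F_227] = 3, contradiction.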